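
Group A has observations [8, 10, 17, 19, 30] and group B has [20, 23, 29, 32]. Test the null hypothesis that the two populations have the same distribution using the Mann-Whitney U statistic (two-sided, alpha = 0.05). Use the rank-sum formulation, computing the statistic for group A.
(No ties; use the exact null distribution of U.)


Step 1: Combine and sort all 9 observations; assign midranks.
sorted (value, group): (8,X), (10,X), (17,X), (19,X), (20,Y), (23,Y), (29,Y), (30,X), (32,Y)
ranks: 8->1, 10->2, 17->3, 19->4, 20->5, 23->6, 29->7, 30->8, 32->9
Step 2: Rank sum for X: R1 = 1 + 2 + 3 + 4 + 8 = 18.
Step 3: U_X = R1 - n1(n1+1)/2 = 18 - 5*6/2 = 18 - 15 = 3.
       U_Y = n1*n2 - U_X = 20 - 3 = 17.
Step 4: No ties, so the exact null distribution of U (based on enumerating the C(9,5) = 126 equally likely rank assignments) gives the two-sided p-value.
Step 5: p-value = 0.111111; compare to alpha = 0.05. fail to reject H0.

U_X = 3, p = 0.111111, fail to reject H0 at alpha = 0.05.


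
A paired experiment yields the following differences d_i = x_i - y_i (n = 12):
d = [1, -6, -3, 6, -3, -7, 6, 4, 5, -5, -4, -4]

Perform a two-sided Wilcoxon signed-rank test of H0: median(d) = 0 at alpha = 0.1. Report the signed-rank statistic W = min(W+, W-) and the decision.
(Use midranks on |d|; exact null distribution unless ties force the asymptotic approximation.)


Step 1: Drop any zero differences (none here) and take |d_i|.
|d| = [1, 6, 3, 6, 3, 7, 6, 4, 5, 5, 4, 4]
Step 2: Midrank |d_i| (ties get averaged ranks).
ranks: |1|->1, |6|->10, |3|->2.5, |6|->10, |3|->2.5, |7|->12, |6|->10, |4|->5, |5|->7.5, |5|->7.5, |4|->5, |4|->5
Step 3: Attach original signs; sum ranks with positive sign and with negative sign.
W+ = 1 + 10 + 10 + 5 + 7.5 = 33.5
W- = 10 + 2.5 + 2.5 + 12 + 7.5 + 5 + 5 = 44.5
(Check: W+ + W- = 78 should equal n(n+1)/2 = 78.)
Step 4: Test statistic W = min(W+, W-) = 33.5.
Step 5: Ties in |d|, so use the tie-corrected normal approximation.
        E[W] = n(n+1)/4 = 12*13/4 = 39.
        Tie groups: |d|=3 (t=2), |d|=4 (t=3), |d|=5 (t=2), |d|=6 (t=3); sum(t^3 - t) = 60.
        Var[W] = n(n+1)(2n+1)/24 - sum(t^3-t)/48 = 3900/24 - 60/48 = 161.25.
        z = (W - E[W]) / sqrt(Var[W]) = (33.5 - 39) / 12.6984 = -0.4331.
        Two-sided p = 2*Phi(z) = 0.664924.
Step 6: alpha = 0.1. fail to reject H0.

W+ = 33.5, W- = 44.5, W = min = 33.5, p = 0.664924, fail to reject H0.


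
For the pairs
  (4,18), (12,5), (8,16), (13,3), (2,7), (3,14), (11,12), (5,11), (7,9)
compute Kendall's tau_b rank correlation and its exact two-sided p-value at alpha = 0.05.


Step 1: Enumerate the 36 unordered pairs (i,j) with i<j and classify each by sign(x_j-x_i) * sign(y_j-y_i).
  (1,2):dx=+8,dy=-13->D; (1,3):dx=+4,dy=-2->D; (1,4):dx=+9,dy=-15->D; (1,5):dx=-2,dy=-11->C
  (1,6):dx=-1,dy=-4->C; (1,7):dx=+7,dy=-6->D; (1,8):dx=+1,dy=-7->D; (1,9):dx=+3,dy=-9->D
  (2,3):dx=-4,dy=+11->D; (2,4):dx=+1,dy=-2->D; (2,5):dx=-10,dy=+2->D; (2,6):dx=-9,dy=+9->D
  (2,7):dx=-1,dy=+7->D; (2,8):dx=-7,dy=+6->D; (2,9):dx=-5,dy=+4->D; (3,4):dx=+5,dy=-13->D
  (3,5):dx=-6,dy=-9->C; (3,6):dx=-5,dy=-2->C; (3,7):dx=+3,dy=-4->D; (3,8):dx=-3,dy=-5->C
  (3,9):dx=-1,dy=-7->C; (4,5):dx=-11,dy=+4->D; (4,6):dx=-10,dy=+11->D; (4,7):dx=-2,dy=+9->D
  (4,8):dx=-8,dy=+8->D; (4,9):dx=-6,dy=+6->D; (5,6):dx=+1,dy=+7->C; (5,7):dx=+9,dy=+5->C
  (5,8):dx=+3,dy=+4->C; (5,9):dx=+5,dy=+2->C; (6,7):dx=+8,dy=-2->D; (6,8):dx=+2,dy=-3->D
  (6,9):dx=+4,dy=-5->D; (7,8):dx=-6,dy=-1->C; (7,9):dx=-4,dy=-3->C; (8,9):dx=+2,dy=-2->D
Step 2: C = 12, D = 24, total pairs = 36.
Step 3: tau = (C - D)/(n(n-1)/2) = (12 - 24)/36 = -0.333333.
Step 4: Exact two-sided p-value (enumerate n! = 362880 permutations of y under H0): p = 0.259518.
Step 5: alpha = 0.05. fail to reject H0.

tau_b = -0.3333 (C=12, D=24), p = 0.259518, fail to reject H0.


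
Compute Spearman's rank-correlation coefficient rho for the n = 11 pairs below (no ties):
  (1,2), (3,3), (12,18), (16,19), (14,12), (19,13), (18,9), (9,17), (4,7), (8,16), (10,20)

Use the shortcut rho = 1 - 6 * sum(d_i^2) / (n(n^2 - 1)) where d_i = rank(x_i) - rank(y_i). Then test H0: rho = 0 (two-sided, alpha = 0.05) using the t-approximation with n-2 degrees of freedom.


Step 1: Rank x and y separately (midranks; no ties here).
rank(x): 1->1, 3->2, 12->7, 16->9, 14->8, 19->11, 18->10, 9->5, 4->3, 8->4, 10->6
rank(y): 2->1, 3->2, 18->9, 19->10, 12->5, 13->6, 9->4, 17->8, 7->3, 16->7, 20->11
Step 2: d_i = R_x(i) - R_y(i); compute d_i^2.
  (1-1)^2=0, (2-2)^2=0, (7-9)^2=4, (9-10)^2=1, (8-5)^2=9, (11-6)^2=25, (10-4)^2=36, (5-8)^2=9, (3-3)^2=0, (4-7)^2=9, (6-11)^2=25
sum(d^2) = 118.
Step 3: rho = 1 - 6*118 / (11*(11^2 - 1)) = 1 - 708/1320 = 0.463636.
Step 4: Under H0, t = rho * sqrt((n-2)/(1-rho^2)) = 1.5698 ~ t(9).
Step 5: Two-sided p-value from the t-distribution with 9 df = 0.150901.
Step 6: alpha = 0.05. fail to reject H0.

rho = 0.4636, p = 0.150901, fail to reject H0 at alpha = 0.05.


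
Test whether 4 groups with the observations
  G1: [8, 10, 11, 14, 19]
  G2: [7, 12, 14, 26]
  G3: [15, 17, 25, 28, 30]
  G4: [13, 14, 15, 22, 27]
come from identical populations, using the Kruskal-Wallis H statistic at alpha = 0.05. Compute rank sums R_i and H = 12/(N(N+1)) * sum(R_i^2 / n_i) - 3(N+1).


Step 1: Combine all N = 19 observations and assign midranks.
sorted (value, group, rank): (7,G2,1), (8,G1,2), (10,G1,3), (11,G1,4), (12,G2,5), (13,G4,6), (14,G1,8), (14,G2,8), (14,G4,8), (15,G3,10.5), (15,G4,10.5), (17,G3,12), (19,G1,13), (22,G4,14), (25,G3,15), (26,G2,16), (27,G4,17), (28,G3,18), (30,G3,19)
Step 2: Sum ranks within each group.
R_1 = 30 (n_1 = 5)
R_2 = 30 (n_2 = 4)
R_3 = 74.5 (n_3 = 5)
R_4 = 55.5 (n_4 = 5)
Step 3: H = 12/(N(N+1)) * sum(R_i^2/n_i) - 3(N+1)
     = 12/(19*20) * (30^2/5 + 30^2/4 + 74.5^2/5 + 55.5^2/5) - 3*20
     = 0.031579 * 2131.1 - 60
     = 7.297895.
Step 4: Ties present; correction factor C = 1 - 30/(19^3 - 19) = 0.995614. Corrected H = 7.297895 / 0.995614 = 7.330044.
Step 5: Under H0, H ~ chi^2(3); p-value = 0.062090.
Step 6: alpha = 0.05. fail to reject H0.

H = 7.3300, df = 3, p = 0.062090, fail to reject H0.


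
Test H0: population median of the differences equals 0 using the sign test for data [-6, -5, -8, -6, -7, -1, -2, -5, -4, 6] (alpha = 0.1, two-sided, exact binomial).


Step 1: Discard zero differences. Original n = 10; n_eff = number of nonzero differences = 10.
Nonzero differences (with sign): -6, -5, -8, -6, -7, -1, -2, -5, -4, +6
Step 2: Count signs: positive = 1, negative = 9.
Step 3: Under H0: P(positive) = 0.5, so the number of positives S ~ Bin(10, 0.5).
Step 4: Two-sided exact p-value = sum of Bin(10,0.5) probabilities at or below the observed probability = 0.021484.
Step 5: alpha = 0.1. reject H0.

n_eff = 10, pos = 1, neg = 9, p = 0.021484, reject H0.


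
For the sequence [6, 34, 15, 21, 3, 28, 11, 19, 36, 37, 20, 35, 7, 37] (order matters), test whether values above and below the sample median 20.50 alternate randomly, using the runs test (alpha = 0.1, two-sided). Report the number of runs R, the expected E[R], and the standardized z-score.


Step 1: Compute median = 20.50; label A = above, B = below.
Labels in order: BABABABBAABABA  (n_A = 7, n_B = 7)
Step 2: Count runs R = 12.
Step 3: Under H0 (random ordering), E[R] = 2*n_A*n_B/(n_A+n_B) + 1 = 2*7*7/14 + 1 = 8.0000.
        Var[R] = 2*n_A*n_B*(2*n_A*n_B - n_A - n_B) / ((n_A+n_B)^2 * (n_A+n_B-1)) = 8232/2548 = 3.2308.
        SD[R] = 1.7974.
Step 4: Continuity-corrected z = (R - 0.5 - E[R]) / SD[R] = (12 - 0.5 - 8.0000) / 1.7974 = 1.9472.
Step 5: Two-sided p-value via normal approximation = 2*(1 - Phi(|z|)) = 0.051508.
Step 6: alpha = 0.1. reject H0.

R = 12, z = 1.9472, p = 0.051508, reject H0.


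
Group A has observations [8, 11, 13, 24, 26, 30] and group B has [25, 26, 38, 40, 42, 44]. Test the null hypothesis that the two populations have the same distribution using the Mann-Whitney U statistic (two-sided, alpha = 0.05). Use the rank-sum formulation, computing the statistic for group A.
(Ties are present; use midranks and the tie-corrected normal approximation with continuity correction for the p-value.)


Step 1: Combine and sort all 12 observations; assign midranks.
sorted (value, group): (8,X), (11,X), (13,X), (24,X), (25,Y), (26,X), (26,Y), (30,X), (38,Y), (40,Y), (42,Y), (44,Y)
ranks: 8->1, 11->2, 13->3, 24->4, 25->5, 26->6.5, 26->6.5, 30->8, 38->9, 40->10, 42->11, 44->12
Step 2: Rank sum for X: R1 = 1 + 2 + 3 + 4 + 6.5 + 8 = 24.5.
Step 3: U_X = R1 - n1(n1+1)/2 = 24.5 - 6*7/2 = 24.5 - 21 = 3.5.
       U_Y = n1*n2 - U_X = 36 - 3.5 = 32.5.
Step 4: Ties are present, so use the tie-corrected normal approximation (with continuity correction) for the p-value.
Step 5: p-value = 0.024722; compare to alpha = 0.05. reject H0.

U_X = 3.5, p = 0.024722, reject H0 at alpha = 0.05.


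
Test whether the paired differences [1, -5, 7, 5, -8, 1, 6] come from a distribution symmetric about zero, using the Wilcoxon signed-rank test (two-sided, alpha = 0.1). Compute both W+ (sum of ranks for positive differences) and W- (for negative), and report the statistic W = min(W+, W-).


Step 1: Drop any zero differences (none here) and take |d_i|.
|d| = [1, 5, 7, 5, 8, 1, 6]
Step 2: Midrank |d_i| (ties get averaged ranks).
ranks: |1|->1.5, |5|->3.5, |7|->6, |5|->3.5, |8|->7, |1|->1.5, |6|->5
Step 3: Attach original signs; sum ranks with positive sign and with negative sign.
W+ = 1.5 + 6 + 3.5 + 1.5 + 5 = 17.5
W- = 3.5 + 7 = 10.5
(Check: W+ + W- = 28 should equal n(n+1)/2 = 28.)
Step 4: Test statistic W = min(W+, W-) = 10.5.
Step 5: Ties in |d|, so use the tie-corrected normal approximation.
        E[W] = n(n+1)/4 = 7*8/4 = 14.
        Tie groups: |d|=1 (t=2), |d|=5 (t=2); sum(t^3 - t) = 12.
        Var[W] = n(n+1)(2n+1)/24 - sum(t^3-t)/48 = 840/24 - 12/48 = 34.75.
        z = (W - E[W]) / sqrt(Var[W]) = (10.5 - 14) / 5.8949 = -0.5937.
        Two-sided p = 2*Phi(z) = 0.552691.
Step 6: alpha = 0.1. fail to reject H0.

W+ = 17.5, W- = 10.5, W = min = 10.5, p = 0.552691, fail to reject H0.


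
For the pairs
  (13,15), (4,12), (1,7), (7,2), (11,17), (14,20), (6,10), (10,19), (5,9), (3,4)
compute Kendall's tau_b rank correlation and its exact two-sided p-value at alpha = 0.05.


Step 1: Enumerate the 45 unordered pairs (i,j) with i<j and classify each by sign(x_j-x_i) * sign(y_j-y_i).
  (1,2):dx=-9,dy=-3->C; (1,3):dx=-12,dy=-8->C; (1,4):dx=-6,dy=-13->C; (1,5):dx=-2,dy=+2->D
  (1,6):dx=+1,dy=+5->C; (1,7):dx=-7,dy=-5->C; (1,8):dx=-3,dy=+4->D; (1,9):dx=-8,dy=-6->C
  (1,10):dx=-10,dy=-11->C; (2,3):dx=-3,dy=-5->C; (2,4):dx=+3,dy=-10->D; (2,5):dx=+7,dy=+5->C
  (2,6):dx=+10,dy=+8->C; (2,7):dx=+2,dy=-2->D; (2,8):dx=+6,dy=+7->C; (2,9):dx=+1,dy=-3->D
  (2,10):dx=-1,dy=-8->C; (3,4):dx=+6,dy=-5->D; (3,5):dx=+10,dy=+10->C; (3,6):dx=+13,dy=+13->C
  (3,7):dx=+5,dy=+3->C; (3,8):dx=+9,dy=+12->C; (3,9):dx=+4,dy=+2->C; (3,10):dx=+2,dy=-3->D
  (4,5):dx=+4,dy=+15->C; (4,6):dx=+7,dy=+18->C; (4,7):dx=-1,dy=+8->D; (4,8):dx=+3,dy=+17->C
  (4,9):dx=-2,dy=+7->D; (4,10):dx=-4,dy=+2->D; (5,6):dx=+3,dy=+3->C; (5,7):dx=-5,dy=-7->C
  (5,8):dx=-1,dy=+2->D; (5,9):dx=-6,dy=-8->C; (5,10):dx=-8,dy=-13->C; (6,7):dx=-8,dy=-10->C
  (6,8):dx=-4,dy=-1->C; (6,9):dx=-9,dy=-11->C; (6,10):dx=-11,dy=-16->C; (7,8):dx=+4,dy=+9->C
  (7,9):dx=-1,dy=-1->C; (7,10):dx=-3,dy=-6->C; (8,9):dx=-5,dy=-10->C; (8,10):dx=-7,dy=-15->C
  (9,10):dx=-2,dy=-5->C
Step 2: C = 34, D = 11, total pairs = 45.
Step 3: tau = (C - D)/(n(n-1)/2) = (34 - 11)/45 = 0.511111.
Step 4: Exact two-sided p-value (enumerate n! = 3628800 permutations of y under H0): p = 0.046623.
Step 5: alpha = 0.05. reject H0.

tau_b = 0.5111 (C=34, D=11), p = 0.046623, reject H0.


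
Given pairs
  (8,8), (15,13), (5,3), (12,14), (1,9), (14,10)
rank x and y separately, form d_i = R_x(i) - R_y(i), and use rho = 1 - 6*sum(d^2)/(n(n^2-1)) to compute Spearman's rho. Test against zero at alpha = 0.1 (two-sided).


Step 1: Rank x and y separately (midranks; no ties here).
rank(x): 8->3, 15->6, 5->2, 12->4, 1->1, 14->5
rank(y): 8->2, 13->5, 3->1, 14->6, 9->3, 10->4
Step 2: d_i = R_x(i) - R_y(i); compute d_i^2.
  (3-2)^2=1, (6-5)^2=1, (2-1)^2=1, (4-6)^2=4, (1-3)^2=4, (5-4)^2=1
sum(d^2) = 12.
Step 3: rho = 1 - 6*12 / (6*(6^2 - 1)) = 1 - 72/210 = 0.657143.
Step 4: Under H0, t = rho * sqrt((n-2)/(1-rho^2)) = 1.7436 ~ t(4).
Step 5: Two-sided p-value from the t-distribution with 4 df = 0.156175.
Step 6: alpha = 0.1. fail to reject H0.

rho = 0.6571, p = 0.156175, fail to reject H0 at alpha = 0.1.


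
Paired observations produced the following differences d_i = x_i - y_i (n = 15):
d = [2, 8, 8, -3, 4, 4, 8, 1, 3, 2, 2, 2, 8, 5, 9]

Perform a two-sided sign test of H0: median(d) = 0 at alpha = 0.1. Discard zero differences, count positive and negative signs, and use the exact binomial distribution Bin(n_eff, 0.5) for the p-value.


Step 1: Discard zero differences. Original n = 15; n_eff = number of nonzero differences = 15.
Nonzero differences (with sign): +2, +8, +8, -3, +4, +4, +8, +1, +3, +2, +2, +2, +8, +5, +9
Step 2: Count signs: positive = 14, negative = 1.
Step 3: Under H0: P(positive) = 0.5, so the number of positives S ~ Bin(15, 0.5).
Step 4: Two-sided exact p-value = sum of Bin(15,0.5) probabilities at or below the observed probability = 0.000977.
Step 5: alpha = 0.1. reject H0.

n_eff = 15, pos = 14, neg = 1, p = 0.000977, reject H0.


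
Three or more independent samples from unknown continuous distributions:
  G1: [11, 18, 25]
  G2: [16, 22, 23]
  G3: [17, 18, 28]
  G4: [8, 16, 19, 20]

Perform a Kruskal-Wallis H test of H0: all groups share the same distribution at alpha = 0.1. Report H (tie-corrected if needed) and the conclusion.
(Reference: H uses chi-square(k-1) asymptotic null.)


Step 1: Combine all N = 13 observations and assign midranks.
sorted (value, group, rank): (8,G4,1), (11,G1,2), (16,G2,3.5), (16,G4,3.5), (17,G3,5), (18,G1,6.5), (18,G3,6.5), (19,G4,8), (20,G4,9), (22,G2,10), (23,G2,11), (25,G1,12), (28,G3,13)
Step 2: Sum ranks within each group.
R_1 = 20.5 (n_1 = 3)
R_2 = 24.5 (n_2 = 3)
R_3 = 24.5 (n_3 = 3)
R_4 = 21.5 (n_4 = 4)
Step 3: H = 12/(N(N+1)) * sum(R_i^2/n_i) - 3(N+1)
     = 12/(13*14) * (20.5^2/3 + 24.5^2/3 + 24.5^2/3 + 21.5^2/4) - 3*14
     = 0.065934 * 655.812 - 42
     = 1.240385.
Step 4: Ties present; correction factor C = 1 - 12/(13^3 - 13) = 0.994505. Corrected H = 1.240385 / 0.994505 = 1.247238.
Step 5: Under H0, H ~ chi^2(3); p-value = 0.741698.
Step 6: alpha = 0.1. fail to reject H0.

H = 1.2472, df = 3, p = 0.741698, fail to reject H0.


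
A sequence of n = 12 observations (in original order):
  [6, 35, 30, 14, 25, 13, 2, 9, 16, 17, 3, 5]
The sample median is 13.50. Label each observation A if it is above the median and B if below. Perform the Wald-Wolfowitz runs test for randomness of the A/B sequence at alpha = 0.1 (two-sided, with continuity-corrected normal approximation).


Step 1: Compute median = 13.50; label A = above, B = below.
Labels in order: BAAAABBBAABB  (n_A = 6, n_B = 6)
Step 2: Count runs R = 5.
Step 3: Under H0 (random ordering), E[R] = 2*n_A*n_B/(n_A+n_B) + 1 = 2*6*6/12 + 1 = 7.0000.
        Var[R] = 2*n_A*n_B*(2*n_A*n_B - n_A - n_B) / ((n_A+n_B)^2 * (n_A+n_B-1)) = 4320/1584 = 2.7273.
        SD[R] = 1.6514.
Step 4: Continuity-corrected z = (R + 0.5 - E[R]) / SD[R] = (5 + 0.5 - 7.0000) / 1.6514 = -0.9083.
Step 5: Two-sided p-value via normal approximation = 2*(1 - Phi(|z|)) = 0.363722.
Step 6: alpha = 0.1. fail to reject H0.

R = 5, z = -0.9083, p = 0.363722, fail to reject H0.


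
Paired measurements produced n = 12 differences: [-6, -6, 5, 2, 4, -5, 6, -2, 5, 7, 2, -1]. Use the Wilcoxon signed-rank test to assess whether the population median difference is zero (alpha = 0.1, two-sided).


Step 1: Drop any zero differences (none here) and take |d_i|.
|d| = [6, 6, 5, 2, 4, 5, 6, 2, 5, 7, 2, 1]
Step 2: Midrank |d_i| (ties get averaged ranks).
ranks: |6|->10, |6|->10, |5|->7, |2|->3, |4|->5, |5|->7, |6|->10, |2|->3, |5|->7, |7|->12, |2|->3, |1|->1
Step 3: Attach original signs; sum ranks with positive sign and with negative sign.
W+ = 7 + 3 + 5 + 10 + 7 + 12 + 3 = 47
W- = 10 + 10 + 7 + 3 + 1 = 31
(Check: W+ + W- = 78 should equal n(n+1)/2 = 78.)
Step 4: Test statistic W = min(W+, W-) = 31.
Step 5: Ties in |d|, so use the tie-corrected normal approximation.
        E[W] = n(n+1)/4 = 12*13/4 = 39.
        Tie groups: |d|=2 (t=3), |d|=5 (t=3), |d|=6 (t=3); sum(t^3 - t) = 72.
        Var[W] = n(n+1)(2n+1)/24 - sum(t^3-t)/48 = 3900/24 - 72/48 = 161.
        z = (W - E[W]) / sqrt(Var[W]) = (31 - 39) / 12.6886 = -0.6305.
        Two-sided p = 2*Phi(z) = 0.528375.
Step 6: alpha = 0.1. fail to reject H0.

W+ = 47, W- = 31, W = min = 31, p = 0.528375, fail to reject H0.


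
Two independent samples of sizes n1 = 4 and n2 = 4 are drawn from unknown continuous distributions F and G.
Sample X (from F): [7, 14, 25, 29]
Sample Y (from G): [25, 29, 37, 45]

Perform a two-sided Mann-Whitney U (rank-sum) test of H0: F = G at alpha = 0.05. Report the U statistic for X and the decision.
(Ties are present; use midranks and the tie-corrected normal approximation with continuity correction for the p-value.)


Step 1: Combine and sort all 8 observations; assign midranks.
sorted (value, group): (7,X), (14,X), (25,X), (25,Y), (29,X), (29,Y), (37,Y), (45,Y)
ranks: 7->1, 14->2, 25->3.5, 25->3.5, 29->5.5, 29->5.5, 37->7, 45->8
Step 2: Rank sum for X: R1 = 1 + 2 + 3.5 + 5.5 = 12.
Step 3: U_X = R1 - n1(n1+1)/2 = 12 - 4*5/2 = 12 - 10 = 2.
       U_Y = n1*n2 - U_X = 16 - 2 = 14.
Step 4: Ties are present, so use the tie-corrected normal approximation (with continuity correction) for the p-value.
Step 5: p-value = 0.108063; compare to alpha = 0.05. fail to reject H0.

U_X = 2, p = 0.108063, fail to reject H0 at alpha = 0.05.


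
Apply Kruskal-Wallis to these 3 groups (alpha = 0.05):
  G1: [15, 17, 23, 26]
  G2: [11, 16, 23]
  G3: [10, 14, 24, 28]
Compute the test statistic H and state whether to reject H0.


Step 1: Combine all N = 11 observations and assign midranks.
sorted (value, group, rank): (10,G3,1), (11,G2,2), (14,G3,3), (15,G1,4), (16,G2,5), (17,G1,6), (23,G1,7.5), (23,G2,7.5), (24,G3,9), (26,G1,10), (28,G3,11)
Step 2: Sum ranks within each group.
R_1 = 27.5 (n_1 = 4)
R_2 = 14.5 (n_2 = 3)
R_3 = 24 (n_3 = 4)
Step 3: H = 12/(N(N+1)) * sum(R_i^2/n_i) - 3(N+1)
     = 12/(11*12) * (27.5^2/4 + 14.5^2/3 + 24^2/4) - 3*12
     = 0.090909 * 403.146 - 36
     = 0.649621.
Step 4: Ties present; correction factor C = 1 - 6/(11^3 - 11) = 0.995455. Corrected H = 0.649621 / 0.995455 = 0.652588.
Step 5: Under H0, H ~ chi^2(2); p-value = 0.721593.
Step 6: alpha = 0.05. fail to reject H0.

H = 0.6526, df = 2, p = 0.721593, fail to reject H0.


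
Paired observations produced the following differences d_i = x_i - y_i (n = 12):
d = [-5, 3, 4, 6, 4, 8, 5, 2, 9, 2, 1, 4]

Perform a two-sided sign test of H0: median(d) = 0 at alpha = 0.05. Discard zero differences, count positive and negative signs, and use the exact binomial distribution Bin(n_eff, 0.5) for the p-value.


Step 1: Discard zero differences. Original n = 12; n_eff = number of nonzero differences = 12.
Nonzero differences (with sign): -5, +3, +4, +6, +4, +8, +5, +2, +9, +2, +1, +4
Step 2: Count signs: positive = 11, negative = 1.
Step 3: Under H0: P(positive) = 0.5, so the number of positives S ~ Bin(12, 0.5).
Step 4: Two-sided exact p-value = sum of Bin(12,0.5) probabilities at or below the observed probability = 0.006348.
Step 5: alpha = 0.05. reject H0.

n_eff = 12, pos = 11, neg = 1, p = 0.006348, reject H0.


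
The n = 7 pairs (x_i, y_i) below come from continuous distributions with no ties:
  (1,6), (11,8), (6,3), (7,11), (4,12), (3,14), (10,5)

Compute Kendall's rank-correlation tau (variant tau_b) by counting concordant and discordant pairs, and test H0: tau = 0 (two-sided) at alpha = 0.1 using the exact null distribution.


Step 1: Enumerate the 21 unordered pairs (i,j) with i<j and classify each by sign(x_j-x_i) * sign(y_j-y_i).
  (1,2):dx=+10,dy=+2->C; (1,3):dx=+5,dy=-3->D; (1,4):dx=+6,dy=+5->C; (1,5):dx=+3,dy=+6->C
  (1,6):dx=+2,dy=+8->C; (1,7):dx=+9,dy=-1->D; (2,3):dx=-5,dy=-5->C; (2,4):dx=-4,dy=+3->D
  (2,5):dx=-7,dy=+4->D; (2,6):dx=-8,dy=+6->D; (2,7):dx=-1,dy=-3->C; (3,4):dx=+1,dy=+8->C
  (3,5):dx=-2,dy=+9->D; (3,6):dx=-3,dy=+11->D; (3,7):dx=+4,dy=+2->C; (4,5):dx=-3,dy=+1->D
  (4,6):dx=-4,dy=+3->D; (4,7):dx=+3,dy=-6->D; (5,6):dx=-1,dy=+2->D; (5,7):dx=+6,dy=-7->D
  (6,7):dx=+7,dy=-9->D
Step 2: C = 8, D = 13, total pairs = 21.
Step 3: tau = (C - D)/(n(n-1)/2) = (8 - 13)/21 = -0.238095.
Step 4: Exact two-sided p-value (enumerate n! = 5040 permutations of y under H0): p = 0.561905.
Step 5: alpha = 0.1. fail to reject H0.

tau_b = -0.2381 (C=8, D=13), p = 0.561905, fail to reject H0.


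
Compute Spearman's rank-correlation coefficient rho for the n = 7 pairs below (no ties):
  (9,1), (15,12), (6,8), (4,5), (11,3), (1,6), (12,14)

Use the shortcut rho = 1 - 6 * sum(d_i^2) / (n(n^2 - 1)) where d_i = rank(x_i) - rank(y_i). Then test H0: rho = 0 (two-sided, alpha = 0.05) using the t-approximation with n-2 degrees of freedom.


Step 1: Rank x and y separately (midranks; no ties here).
rank(x): 9->4, 15->7, 6->3, 4->2, 11->5, 1->1, 12->6
rank(y): 1->1, 12->6, 8->5, 5->3, 3->2, 6->4, 14->7
Step 2: d_i = R_x(i) - R_y(i); compute d_i^2.
  (4-1)^2=9, (7-6)^2=1, (3-5)^2=4, (2-3)^2=1, (5-2)^2=9, (1-4)^2=9, (6-7)^2=1
sum(d^2) = 34.
Step 3: rho = 1 - 6*34 / (7*(7^2 - 1)) = 1 - 204/336 = 0.392857.
Step 4: Under H0, t = rho * sqrt((n-2)/(1-rho^2)) = 0.9553 ~ t(5).
Step 5: Two-sided p-value from the t-distribution with 5 df = 0.383317.
Step 6: alpha = 0.05. fail to reject H0.

rho = 0.3929, p = 0.383317, fail to reject H0 at alpha = 0.05.


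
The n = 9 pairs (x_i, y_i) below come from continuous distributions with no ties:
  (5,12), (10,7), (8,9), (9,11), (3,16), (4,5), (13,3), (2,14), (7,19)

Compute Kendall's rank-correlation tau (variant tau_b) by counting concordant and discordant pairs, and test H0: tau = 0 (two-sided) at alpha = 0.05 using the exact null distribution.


Step 1: Enumerate the 36 unordered pairs (i,j) with i<j and classify each by sign(x_j-x_i) * sign(y_j-y_i).
  (1,2):dx=+5,dy=-5->D; (1,3):dx=+3,dy=-3->D; (1,4):dx=+4,dy=-1->D; (1,5):dx=-2,dy=+4->D
  (1,6):dx=-1,dy=-7->C; (1,7):dx=+8,dy=-9->D; (1,8):dx=-3,dy=+2->D; (1,9):dx=+2,dy=+7->C
  (2,3):dx=-2,dy=+2->D; (2,4):dx=-1,dy=+4->D; (2,5):dx=-7,dy=+9->D; (2,6):dx=-6,dy=-2->C
  (2,7):dx=+3,dy=-4->D; (2,8):dx=-8,dy=+7->D; (2,9):dx=-3,dy=+12->D; (3,4):dx=+1,dy=+2->C
  (3,5):dx=-5,dy=+7->D; (3,6):dx=-4,dy=-4->C; (3,7):dx=+5,dy=-6->D; (3,8):dx=-6,dy=+5->D
  (3,9):dx=-1,dy=+10->D; (4,5):dx=-6,dy=+5->D; (4,6):dx=-5,dy=-6->C; (4,7):dx=+4,dy=-8->D
  (4,8):dx=-7,dy=+3->D; (4,9):dx=-2,dy=+8->D; (5,6):dx=+1,dy=-11->D; (5,7):dx=+10,dy=-13->D
  (5,8):dx=-1,dy=-2->C; (5,9):dx=+4,dy=+3->C; (6,7):dx=+9,dy=-2->D; (6,8):dx=-2,dy=+9->D
  (6,9):dx=+3,dy=+14->C; (7,8):dx=-11,dy=+11->D; (7,9):dx=-6,dy=+16->D; (8,9):dx=+5,dy=+5->C
Step 2: C = 10, D = 26, total pairs = 36.
Step 3: tau = (C - D)/(n(n-1)/2) = (10 - 26)/36 = -0.444444.
Step 4: Exact two-sided p-value (enumerate n! = 362880 permutations of y under H0): p = 0.119439.
Step 5: alpha = 0.05. fail to reject H0.

tau_b = -0.4444 (C=10, D=26), p = 0.119439, fail to reject H0.


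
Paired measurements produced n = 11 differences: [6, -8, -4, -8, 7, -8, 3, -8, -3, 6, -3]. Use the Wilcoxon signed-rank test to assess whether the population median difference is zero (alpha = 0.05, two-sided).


Step 1: Drop any zero differences (none here) and take |d_i|.
|d| = [6, 8, 4, 8, 7, 8, 3, 8, 3, 6, 3]
Step 2: Midrank |d_i| (ties get averaged ranks).
ranks: |6|->5.5, |8|->9.5, |4|->4, |8|->9.5, |7|->7, |8|->9.5, |3|->2, |8|->9.5, |3|->2, |6|->5.5, |3|->2
Step 3: Attach original signs; sum ranks with positive sign and with negative sign.
W+ = 5.5 + 7 + 2 + 5.5 = 20
W- = 9.5 + 4 + 9.5 + 9.5 + 9.5 + 2 + 2 = 46
(Check: W+ + W- = 66 should equal n(n+1)/2 = 66.)
Step 4: Test statistic W = min(W+, W-) = 20.
Step 5: Ties in |d|, so use the tie-corrected normal approximation.
        E[W] = n(n+1)/4 = 11*12/4 = 33.
        Tie groups: |d|=3 (t=3), |d|=6 (t=2), |d|=8 (t=4); sum(t^3 - t) = 90.
        Var[W] = n(n+1)(2n+1)/24 - sum(t^3-t)/48 = 3036/24 - 90/48 = 124.625.
        z = (W - E[W]) / sqrt(Var[W]) = (20 - 33) / 11.1636 = -1.1645.
        Two-sided p = 2*Phi(z) = 0.244220.
Step 6: alpha = 0.05. fail to reject H0.

W+ = 20, W- = 46, W = min = 20, p = 0.244220, fail to reject H0.


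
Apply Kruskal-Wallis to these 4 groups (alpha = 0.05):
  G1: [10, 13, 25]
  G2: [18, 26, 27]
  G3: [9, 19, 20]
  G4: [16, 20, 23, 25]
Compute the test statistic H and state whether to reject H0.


Step 1: Combine all N = 13 observations and assign midranks.
sorted (value, group, rank): (9,G3,1), (10,G1,2), (13,G1,3), (16,G4,4), (18,G2,5), (19,G3,6), (20,G3,7.5), (20,G4,7.5), (23,G4,9), (25,G1,10.5), (25,G4,10.5), (26,G2,12), (27,G2,13)
Step 2: Sum ranks within each group.
R_1 = 15.5 (n_1 = 3)
R_2 = 30 (n_2 = 3)
R_3 = 14.5 (n_3 = 3)
R_4 = 31 (n_4 = 4)
Step 3: H = 12/(N(N+1)) * sum(R_i^2/n_i) - 3(N+1)
     = 12/(13*14) * (15.5^2/3 + 30^2/3 + 14.5^2/3 + 31^2/4) - 3*14
     = 0.065934 * 690.417 - 42
     = 3.521978.
Step 4: Ties present; correction factor C = 1 - 12/(13^3 - 13) = 0.994505. Corrected H = 3.521978 / 0.994505 = 3.541436.
Step 5: Under H0, H ~ chi^2(3); p-value = 0.315428.
Step 6: alpha = 0.05. fail to reject H0.

H = 3.5414, df = 3, p = 0.315428, fail to reject H0.


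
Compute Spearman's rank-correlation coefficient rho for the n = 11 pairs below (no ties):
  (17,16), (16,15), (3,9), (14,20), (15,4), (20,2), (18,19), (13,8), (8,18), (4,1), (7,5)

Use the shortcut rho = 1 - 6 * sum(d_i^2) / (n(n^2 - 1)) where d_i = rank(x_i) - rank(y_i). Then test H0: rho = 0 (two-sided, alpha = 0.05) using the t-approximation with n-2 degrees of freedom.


Step 1: Rank x and y separately (midranks; no ties here).
rank(x): 17->9, 16->8, 3->1, 14->6, 15->7, 20->11, 18->10, 13->5, 8->4, 4->2, 7->3
rank(y): 16->8, 15->7, 9->6, 20->11, 4->3, 2->2, 19->10, 8->5, 18->9, 1->1, 5->4
Step 2: d_i = R_x(i) - R_y(i); compute d_i^2.
  (9-8)^2=1, (8-7)^2=1, (1-6)^2=25, (6-11)^2=25, (7-3)^2=16, (11-2)^2=81, (10-10)^2=0, (5-5)^2=0, (4-9)^2=25, (2-1)^2=1, (3-4)^2=1
sum(d^2) = 176.
Step 3: rho = 1 - 6*176 / (11*(11^2 - 1)) = 1 - 1056/1320 = 0.200000.
Step 4: Under H0, t = rho * sqrt((n-2)/(1-rho^2)) = 0.6124 ~ t(9).
Step 5: Two-sided p-value from the t-distribution with 9 df = 0.555445.
Step 6: alpha = 0.05. fail to reject H0.

rho = 0.2000, p = 0.555445, fail to reject H0 at alpha = 0.05.


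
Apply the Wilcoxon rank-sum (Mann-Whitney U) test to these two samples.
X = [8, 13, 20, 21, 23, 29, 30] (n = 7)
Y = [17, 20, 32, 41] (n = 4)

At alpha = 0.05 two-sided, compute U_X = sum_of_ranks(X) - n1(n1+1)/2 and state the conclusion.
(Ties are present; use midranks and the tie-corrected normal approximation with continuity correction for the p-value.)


Step 1: Combine and sort all 11 observations; assign midranks.
sorted (value, group): (8,X), (13,X), (17,Y), (20,X), (20,Y), (21,X), (23,X), (29,X), (30,X), (32,Y), (41,Y)
ranks: 8->1, 13->2, 17->3, 20->4.5, 20->4.5, 21->6, 23->7, 29->8, 30->9, 32->10, 41->11
Step 2: Rank sum for X: R1 = 1 + 2 + 4.5 + 6 + 7 + 8 + 9 = 37.5.
Step 3: U_X = R1 - n1(n1+1)/2 = 37.5 - 7*8/2 = 37.5 - 28 = 9.5.
       U_Y = n1*n2 - U_X = 28 - 9.5 = 18.5.
Step 4: Ties are present, so use the tie-corrected normal approximation (with continuity correction) for the p-value.
Step 5: p-value = 0.448659; compare to alpha = 0.05. fail to reject H0.

U_X = 9.5, p = 0.448659, fail to reject H0 at alpha = 0.05.


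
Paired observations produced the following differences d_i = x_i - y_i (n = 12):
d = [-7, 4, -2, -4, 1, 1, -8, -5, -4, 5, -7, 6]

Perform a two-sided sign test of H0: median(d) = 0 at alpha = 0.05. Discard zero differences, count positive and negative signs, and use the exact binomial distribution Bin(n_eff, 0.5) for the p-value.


Step 1: Discard zero differences. Original n = 12; n_eff = number of nonzero differences = 12.
Nonzero differences (with sign): -7, +4, -2, -4, +1, +1, -8, -5, -4, +5, -7, +6
Step 2: Count signs: positive = 5, negative = 7.
Step 3: Under H0: P(positive) = 0.5, so the number of positives S ~ Bin(12, 0.5).
Step 4: Two-sided exact p-value = sum of Bin(12,0.5) probabilities at or below the observed probability = 0.774414.
Step 5: alpha = 0.05. fail to reject H0.

n_eff = 12, pos = 5, neg = 7, p = 0.774414, fail to reject H0.


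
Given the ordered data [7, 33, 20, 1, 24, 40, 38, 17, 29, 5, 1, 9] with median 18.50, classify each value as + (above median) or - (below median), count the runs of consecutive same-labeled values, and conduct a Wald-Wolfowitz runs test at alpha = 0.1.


Step 1: Compute median = 18.50; label A = above, B = below.
Labels in order: BAABAAABABBB  (n_A = 6, n_B = 6)
Step 2: Count runs R = 7.
Step 3: Under H0 (random ordering), E[R] = 2*n_A*n_B/(n_A+n_B) + 1 = 2*6*6/12 + 1 = 7.0000.
        Var[R] = 2*n_A*n_B*(2*n_A*n_B - n_A - n_B) / ((n_A+n_B)^2 * (n_A+n_B-1)) = 4320/1584 = 2.7273.
        SD[R] = 1.6514.
Step 4: R = E[R], so z = 0 with no continuity correction.
Step 5: Two-sided p-value via normal approximation = 2*(1 - Phi(|z|)) = 1.000000.
Step 6: alpha = 0.1. fail to reject H0.

R = 7, z = 0.0000, p = 1.000000, fail to reject H0.


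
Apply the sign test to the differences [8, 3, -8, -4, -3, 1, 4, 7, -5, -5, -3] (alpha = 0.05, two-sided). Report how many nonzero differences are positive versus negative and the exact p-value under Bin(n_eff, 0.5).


Step 1: Discard zero differences. Original n = 11; n_eff = number of nonzero differences = 11.
Nonzero differences (with sign): +8, +3, -8, -4, -3, +1, +4, +7, -5, -5, -3
Step 2: Count signs: positive = 5, negative = 6.
Step 3: Under H0: P(positive) = 0.5, so the number of positives S ~ Bin(11, 0.5).
Step 4: Two-sided exact p-value = sum of Bin(11,0.5) probabilities at or below the observed probability = 1.000000.
Step 5: alpha = 0.05. fail to reject H0.

n_eff = 11, pos = 5, neg = 6, p = 1.000000, fail to reject H0.


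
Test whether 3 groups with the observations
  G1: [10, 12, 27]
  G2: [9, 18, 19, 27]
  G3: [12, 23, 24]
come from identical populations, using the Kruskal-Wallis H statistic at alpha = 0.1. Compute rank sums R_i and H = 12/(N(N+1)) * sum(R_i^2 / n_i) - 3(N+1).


Step 1: Combine all N = 10 observations and assign midranks.
sorted (value, group, rank): (9,G2,1), (10,G1,2), (12,G1,3.5), (12,G3,3.5), (18,G2,5), (19,G2,6), (23,G3,7), (24,G3,8), (27,G1,9.5), (27,G2,9.5)
Step 2: Sum ranks within each group.
R_1 = 15 (n_1 = 3)
R_2 = 21.5 (n_2 = 4)
R_3 = 18.5 (n_3 = 3)
Step 3: H = 12/(N(N+1)) * sum(R_i^2/n_i) - 3(N+1)
     = 12/(10*11) * (15^2/3 + 21.5^2/4 + 18.5^2/3) - 3*11
     = 0.109091 * 304.646 - 33
     = 0.234091.
Step 4: Ties present; correction factor C = 1 - 12/(10^3 - 10) = 0.987879. Corrected H = 0.234091 / 0.987879 = 0.236963.
Step 5: Under H0, H ~ chi^2(2); p-value = 0.888268.
Step 6: alpha = 0.1. fail to reject H0.

H = 0.2370, df = 2, p = 0.888268, fail to reject H0.


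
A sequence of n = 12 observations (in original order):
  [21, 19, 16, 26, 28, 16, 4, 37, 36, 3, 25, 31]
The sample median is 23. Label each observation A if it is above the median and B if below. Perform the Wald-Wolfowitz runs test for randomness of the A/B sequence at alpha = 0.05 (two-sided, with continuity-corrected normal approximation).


Step 1: Compute median = 23; label A = above, B = below.
Labels in order: BBBAABBAABAA  (n_A = 6, n_B = 6)
Step 2: Count runs R = 6.
Step 3: Under H0 (random ordering), E[R] = 2*n_A*n_B/(n_A+n_B) + 1 = 2*6*6/12 + 1 = 7.0000.
        Var[R] = 2*n_A*n_B*(2*n_A*n_B - n_A - n_B) / ((n_A+n_B)^2 * (n_A+n_B-1)) = 4320/1584 = 2.7273.
        SD[R] = 1.6514.
Step 4: Continuity-corrected z = (R + 0.5 - E[R]) / SD[R] = (6 + 0.5 - 7.0000) / 1.6514 = -0.3028.
Step 5: Two-sided p-value via normal approximation = 2*(1 - Phi(|z|)) = 0.762069.
Step 6: alpha = 0.05. fail to reject H0.

R = 6, z = -0.3028, p = 0.762069, fail to reject H0.


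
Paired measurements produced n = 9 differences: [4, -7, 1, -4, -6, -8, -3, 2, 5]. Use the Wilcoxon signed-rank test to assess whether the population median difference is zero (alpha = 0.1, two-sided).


Step 1: Drop any zero differences (none here) and take |d_i|.
|d| = [4, 7, 1, 4, 6, 8, 3, 2, 5]
Step 2: Midrank |d_i| (ties get averaged ranks).
ranks: |4|->4.5, |7|->8, |1|->1, |4|->4.5, |6|->7, |8|->9, |3|->3, |2|->2, |5|->6
Step 3: Attach original signs; sum ranks with positive sign and with negative sign.
W+ = 4.5 + 1 + 2 + 6 = 13.5
W- = 8 + 4.5 + 7 + 9 + 3 = 31.5
(Check: W+ + W- = 45 should equal n(n+1)/2 = 45.)
Step 4: Test statistic W = min(W+, W-) = 13.5.
Step 5: Ties in |d|, so use the tie-corrected normal approximation.
        E[W] = n(n+1)/4 = 9*10/4 = 22.5.
        Tie groups: |d|=4 (t=2); sum(t^3 - t) = 6.
        Var[W] = n(n+1)(2n+1)/24 - sum(t^3-t)/48 = 1710/24 - 6/48 = 71.125.
        z = (W - E[W]) / sqrt(Var[W]) = (13.5 - 22.5) / 8.4336 = -1.0672.
        Two-sided p = 2*Phi(z) = 0.285898.
Step 6: alpha = 0.1. fail to reject H0.

W+ = 13.5, W- = 31.5, W = min = 13.5, p = 0.285898, fail to reject H0.


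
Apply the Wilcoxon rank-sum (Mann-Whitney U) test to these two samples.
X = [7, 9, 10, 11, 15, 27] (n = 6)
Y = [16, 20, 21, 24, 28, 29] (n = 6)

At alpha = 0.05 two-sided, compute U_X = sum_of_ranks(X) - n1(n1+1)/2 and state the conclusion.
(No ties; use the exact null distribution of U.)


Step 1: Combine and sort all 12 observations; assign midranks.
sorted (value, group): (7,X), (9,X), (10,X), (11,X), (15,X), (16,Y), (20,Y), (21,Y), (24,Y), (27,X), (28,Y), (29,Y)
ranks: 7->1, 9->2, 10->3, 11->4, 15->5, 16->6, 20->7, 21->8, 24->9, 27->10, 28->11, 29->12
Step 2: Rank sum for X: R1 = 1 + 2 + 3 + 4 + 5 + 10 = 25.
Step 3: U_X = R1 - n1(n1+1)/2 = 25 - 6*7/2 = 25 - 21 = 4.
       U_Y = n1*n2 - U_X = 36 - 4 = 32.
Step 4: No ties, so the exact null distribution of U (based on enumerating the C(12,6) = 924 equally likely rank assignments) gives the two-sided p-value.
Step 5: p-value = 0.025974; compare to alpha = 0.05. reject H0.

U_X = 4, p = 0.025974, reject H0 at alpha = 0.05.


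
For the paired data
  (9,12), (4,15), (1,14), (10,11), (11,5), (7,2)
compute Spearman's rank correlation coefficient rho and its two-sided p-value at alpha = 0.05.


Step 1: Rank x and y separately (midranks; no ties here).
rank(x): 9->4, 4->2, 1->1, 10->5, 11->6, 7->3
rank(y): 12->4, 15->6, 14->5, 11->3, 5->2, 2->1
Step 2: d_i = R_x(i) - R_y(i); compute d_i^2.
  (4-4)^2=0, (2-6)^2=16, (1-5)^2=16, (5-3)^2=4, (6-2)^2=16, (3-1)^2=4
sum(d^2) = 56.
Step 3: rho = 1 - 6*56 / (6*(6^2 - 1)) = 1 - 336/210 = -0.600000.
Step 4: Under H0, t = rho * sqrt((n-2)/(1-rho^2)) = -1.5000 ~ t(4).
Step 5: Two-sided p-value from the t-distribution with 4 df = 0.208000.
Step 6: alpha = 0.05. fail to reject H0.

rho = -0.6000, p = 0.208000, fail to reject H0 at alpha = 0.05.


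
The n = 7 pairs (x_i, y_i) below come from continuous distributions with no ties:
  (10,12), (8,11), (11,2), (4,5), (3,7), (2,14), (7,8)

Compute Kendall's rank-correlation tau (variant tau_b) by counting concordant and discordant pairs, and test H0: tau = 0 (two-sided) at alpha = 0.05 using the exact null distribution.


Step 1: Enumerate the 21 unordered pairs (i,j) with i<j and classify each by sign(x_j-x_i) * sign(y_j-y_i).
  (1,2):dx=-2,dy=-1->C; (1,3):dx=+1,dy=-10->D; (1,4):dx=-6,dy=-7->C; (1,5):dx=-7,dy=-5->C
  (1,6):dx=-8,dy=+2->D; (1,7):dx=-3,dy=-4->C; (2,3):dx=+3,dy=-9->D; (2,4):dx=-4,dy=-6->C
  (2,5):dx=-5,dy=-4->C; (2,6):dx=-6,dy=+3->D; (2,7):dx=-1,dy=-3->C; (3,4):dx=-7,dy=+3->D
  (3,5):dx=-8,dy=+5->D; (3,6):dx=-9,dy=+12->D; (3,7):dx=-4,dy=+6->D; (4,5):dx=-1,dy=+2->D
  (4,6):dx=-2,dy=+9->D; (4,7):dx=+3,dy=+3->C; (5,6):dx=-1,dy=+7->D; (5,7):dx=+4,dy=+1->C
  (6,7):dx=+5,dy=-6->D
Step 2: C = 9, D = 12, total pairs = 21.
Step 3: tau = (C - D)/(n(n-1)/2) = (9 - 12)/21 = -0.142857.
Step 4: Exact two-sided p-value (enumerate n! = 5040 permutations of y under H0): p = 0.772619.
Step 5: alpha = 0.05. fail to reject H0.

tau_b = -0.1429 (C=9, D=12), p = 0.772619, fail to reject H0.


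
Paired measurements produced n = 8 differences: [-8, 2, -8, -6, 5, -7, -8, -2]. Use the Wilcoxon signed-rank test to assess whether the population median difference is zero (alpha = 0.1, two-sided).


Step 1: Drop any zero differences (none here) and take |d_i|.
|d| = [8, 2, 8, 6, 5, 7, 8, 2]
Step 2: Midrank |d_i| (ties get averaged ranks).
ranks: |8|->7, |2|->1.5, |8|->7, |6|->4, |5|->3, |7|->5, |8|->7, |2|->1.5
Step 3: Attach original signs; sum ranks with positive sign and with negative sign.
W+ = 1.5 + 3 = 4.5
W- = 7 + 7 + 4 + 5 + 7 + 1.5 = 31.5
(Check: W+ + W- = 36 should equal n(n+1)/2 = 36.)
Step 4: Test statistic W = min(W+, W-) = 4.5.
Step 5: Ties in |d|, so use the tie-corrected normal approximation.
        E[W] = n(n+1)/4 = 8*9/4 = 18.
        Tie groups: |d|=2 (t=2), |d|=8 (t=3); sum(t^3 - t) = 30.
        Var[W] = n(n+1)(2n+1)/24 - sum(t^3-t)/48 = 1224/24 - 30/48 = 50.375.
        z = (W - E[W]) / sqrt(Var[W]) = (4.5 - 18) / 7.0975 = -1.9021.
        Two-sided p = 2*Phi(z) = 0.057162.
Step 6: alpha = 0.1. reject H0.

W+ = 4.5, W- = 31.5, W = min = 4.5, p = 0.057162, reject H0.


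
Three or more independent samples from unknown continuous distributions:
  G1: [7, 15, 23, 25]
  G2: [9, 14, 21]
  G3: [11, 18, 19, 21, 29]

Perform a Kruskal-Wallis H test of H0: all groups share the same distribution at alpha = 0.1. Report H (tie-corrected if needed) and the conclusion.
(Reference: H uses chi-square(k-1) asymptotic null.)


Step 1: Combine all N = 12 observations and assign midranks.
sorted (value, group, rank): (7,G1,1), (9,G2,2), (11,G3,3), (14,G2,4), (15,G1,5), (18,G3,6), (19,G3,7), (21,G2,8.5), (21,G3,8.5), (23,G1,10), (25,G1,11), (29,G3,12)
Step 2: Sum ranks within each group.
R_1 = 27 (n_1 = 4)
R_2 = 14.5 (n_2 = 3)
R_3 = 36.5 (n_3 = 5)
Step 3: H = 12/(N(N+1)) * sum(R_i^2/n_i) - 3(N+1)
     = 12/(12*13) * (27^2/4 + 14.5^2/3 + 36.5^2/5) - 3*13
     = 0.076923 * 518.783 - 39
     = 0.906410.
Step 4: Ties present; correction factor C = 1 - 6/(12^3 - 12) = 0.996503. Corrected H = 0.906410 / 0.996503 = 0.909591.
Step 5: Under H0, H ~ chi^2(2); p-value = 0.634578.
Step 6: alpha = 0.1. fail to reject H0.

H = 0.9096, df = 2, p = 0.634578, fail to reject H0.


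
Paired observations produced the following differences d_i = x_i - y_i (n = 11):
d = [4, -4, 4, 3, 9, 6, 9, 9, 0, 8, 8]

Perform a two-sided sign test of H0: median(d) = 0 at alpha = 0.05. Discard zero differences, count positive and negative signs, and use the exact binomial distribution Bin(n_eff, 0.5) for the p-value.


Step 1: Discard zero differences. Original n = 11; n_eff = number of nonzero differences = 10.
Nonzero differences (with sign): +4, -4, +4, +3, +9, +6, +9, +9, +8, +8
Step 2: Count signs: positive = 9, negative = 1.
Step 3: Under H0: P(positive) = 0.5, so the number of positives S ~ Bin(10, 0.5).
Step 4: Two-sided exact p-value = sum of Bin(10,0.5) probabilities at or below the observed probability = 0.021484.
Step 5: alpha = 0.05. reject H0.

n_eff = 10, pos = 9, neg = 1, p = 0.021484, reject H0.


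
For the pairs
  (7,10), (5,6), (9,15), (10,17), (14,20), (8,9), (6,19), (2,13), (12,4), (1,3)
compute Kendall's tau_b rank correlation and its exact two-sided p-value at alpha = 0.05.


Step 1: Enumerate the 45 unordered pairs (i,j) with i<j and classify each by sign(x_j-x_i) * sign(y_j-y_i).
  (1,2):dx=-2,dy=-4->C; (1,3):dx=+2,dy=+5->C; (1,4):dx=+3,dy=+7->C; (1,5):dx=+7,dy=+10->C
  (1,6):dx=+1,dy=-1->D; (1,7):dx=-1,dy=+9->D; (1,8):dx=-5,dy=+3->D; (1,9):dx=+5,dy=-6->D
  (1,10):dx=-6,dy=-7->C; (2,3):dx=+4,dy=+9->C; (2,4):dx=+5,dy=+11->C; (2,5):dx=+9,dy=+14->C
  (2,6):dx=+3,dy=+3->C; (2,7):dx=+1,dy=+13->C; (2,8):dx=-3,dy=+7->D; (2,9):dx=+7,dy=-2->D
  (2,10):dx=-4,dy=-3->C; (3,4):dx=+1,dy=+2->C; (3,5):dx=+5,dy=+5->C; (3,6):dx=-1,dy=-6->C
  (3,7):dx=-3,dy=+4->D; (3,8):dx=-7,dy=-2->C; (3,9):dx=+3,dy=-11->D; (3,10):dx=-8,dy=-12->C
  (4,5):dx=+4,dy=+3->C; (4,6):dx=-2,dy=-8->C; (4,7):dx=-4,dy=+2->D; (4,8):dx=-8,dy=-4->C
  (4,9):dx=+2,dy=-13->D; (4,10):dx=-9,dy=-14->C; (5,6):dx=-6,dy=-11->C; (5,7):dx=-8,dy=-1->C
  (5,8):dx=-12,dy=-7->C; (5,9):dx=-2,dy=-16->C; (5,10):dx=-13,dy=-17->C; (6,7):dx=-2,dy=+10->D
  (6,8):dx=-6,dy=+4->D; (6,9):dx=+4,dy=-5->D; (6,10):dx=-7,dy=-6->C; (7,8):dx=-4,dy=-6->C
  (7,9):dx=+6,dy=-15->D; (7,10):dx=-5,dy=-16->C; (8,9):dx=+10,dy=-9->D; (8,10):dx=-1,dy=-10->C
  (9,10):dx=-11,dy=-1->C
Step 2: C = 30, D = 15, total pairs = 45.
Step 3: tau = (C - D)/(n(n-1)/2) = (30 - 15)/45 = 0.333333.
Step 4: Exact two-sided p-value (enumerate n! = 3628800 permutations of y under H0): p = 0.216373.
Step 5: alpha = 0.05. fail to reject H0.

tau_b = 0.3333 (C=30, D=15), p = 0.216373, fail to reject H0.
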